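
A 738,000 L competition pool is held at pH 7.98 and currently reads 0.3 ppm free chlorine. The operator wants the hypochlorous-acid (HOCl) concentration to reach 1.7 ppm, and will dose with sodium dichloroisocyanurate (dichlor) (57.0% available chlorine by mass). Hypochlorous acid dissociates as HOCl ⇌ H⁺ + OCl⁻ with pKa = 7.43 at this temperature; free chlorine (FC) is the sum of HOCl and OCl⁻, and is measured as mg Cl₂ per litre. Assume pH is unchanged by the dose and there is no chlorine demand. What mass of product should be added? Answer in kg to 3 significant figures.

[OCl⁻]/[HOCl] = 10^(pH − pKa) = 10^(7.98 − 7.43) = 3.548; fraction as HOCl = 1/(1 + 3.548) = 0.2199.
Free chlorine required for 1.7 ppm HOCl: 1.7 / 0.2199 = 7.732 ppm.
FC to add: 7.732 − 0.3 = 7.432 mg/L as Cl₂.
Cl₂ equivalent: 7.432 mg/L × 738,000 L = 5485 g.
Product at 57.0% available Cl: 5485 / 0.57 = 9622 g.

9.62 kg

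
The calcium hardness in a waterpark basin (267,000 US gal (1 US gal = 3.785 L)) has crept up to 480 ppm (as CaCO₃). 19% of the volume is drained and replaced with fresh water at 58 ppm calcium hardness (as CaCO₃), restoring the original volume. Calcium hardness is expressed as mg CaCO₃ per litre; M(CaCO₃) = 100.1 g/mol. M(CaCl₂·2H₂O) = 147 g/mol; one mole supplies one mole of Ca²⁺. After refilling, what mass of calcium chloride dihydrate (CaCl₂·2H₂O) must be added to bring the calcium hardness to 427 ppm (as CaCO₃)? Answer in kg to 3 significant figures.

40.3 kg

Volume: 267,000 US gal × 3.785 L/gal = 1,010,595 L.
After draining 19% and refilling: 480 × 0.81 + 58 × 0.19 = 399.82 ppm.
Deficit to target: 427 − 399.82 = 27.18 mg/L.
As CaCO₃: 27.18 mg/L × 1,010,595 L = 27,470 g; ÷ 100.1 = 274.4 mol Ca²⁺.
Mass: 274.4 × 147 = 40,340 g.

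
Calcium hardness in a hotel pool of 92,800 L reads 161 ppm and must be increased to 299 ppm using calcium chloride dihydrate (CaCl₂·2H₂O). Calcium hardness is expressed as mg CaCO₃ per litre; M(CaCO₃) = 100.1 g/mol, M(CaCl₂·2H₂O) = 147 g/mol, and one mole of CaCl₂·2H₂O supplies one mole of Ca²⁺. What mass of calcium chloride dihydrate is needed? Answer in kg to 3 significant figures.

Hardness to add: (299 − 161) = 138 mg/L as CaCO₃ × 92,800 L = 12,810 g as CaCO₃.
Moles of Ca²⁺ (1 mol Ca²⁺ ≡ 1 mol CaCO₃): 12,810 / 100.1 g/mol = 127.9 mol.
Mass of CaCl₂·2H₂O: 127.9 × 147 = 18,810 g.

18.8 kg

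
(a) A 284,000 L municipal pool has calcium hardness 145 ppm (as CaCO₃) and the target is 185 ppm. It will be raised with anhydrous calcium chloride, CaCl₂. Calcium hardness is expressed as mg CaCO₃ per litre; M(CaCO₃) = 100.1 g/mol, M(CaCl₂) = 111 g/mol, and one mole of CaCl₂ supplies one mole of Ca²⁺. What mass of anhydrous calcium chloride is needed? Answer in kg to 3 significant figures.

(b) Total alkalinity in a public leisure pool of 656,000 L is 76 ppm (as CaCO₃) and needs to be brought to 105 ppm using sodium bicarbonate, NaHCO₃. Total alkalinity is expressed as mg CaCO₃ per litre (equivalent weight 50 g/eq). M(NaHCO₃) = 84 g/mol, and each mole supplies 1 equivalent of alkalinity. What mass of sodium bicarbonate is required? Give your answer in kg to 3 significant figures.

(a) 12.6 kg; (b) 32.0 kg

(a) Hardness to add: (185 − 145) = 40 mg/L as CaCO₃ × 284,000 L = 11,360 g as CaCO₃.
(a) Moles of Ca²⁺ (1 mol Ca²⁺ ≡ 1 mol CaCO₃): 11,360 / 100.1 g/mol = 113.5 mol.
(a) Mass of CaCl₂: 113.5 × 111 = 12,600 g.

(b) Alkalinity to add: (105 − 76) = 29 mg/L as CaCO₃ × 656,000 L = 19,020 g as CaCO₃.
(b) Equivalents: 19,020 g ÷ 50 g/eq = 380.5 eq.
(b) NaHCO₃ supplies 1 eq per mole → 380.5 mol.
(b) Mass: 380.5 mol × 84 g/mol = 31,960 g.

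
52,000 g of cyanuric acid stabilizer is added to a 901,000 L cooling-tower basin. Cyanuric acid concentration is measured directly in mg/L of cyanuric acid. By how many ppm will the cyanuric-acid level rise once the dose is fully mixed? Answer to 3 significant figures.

57.7 ppm

Rise: 52,000 g / 901,000 L × 1000 = 57.71 mg/L.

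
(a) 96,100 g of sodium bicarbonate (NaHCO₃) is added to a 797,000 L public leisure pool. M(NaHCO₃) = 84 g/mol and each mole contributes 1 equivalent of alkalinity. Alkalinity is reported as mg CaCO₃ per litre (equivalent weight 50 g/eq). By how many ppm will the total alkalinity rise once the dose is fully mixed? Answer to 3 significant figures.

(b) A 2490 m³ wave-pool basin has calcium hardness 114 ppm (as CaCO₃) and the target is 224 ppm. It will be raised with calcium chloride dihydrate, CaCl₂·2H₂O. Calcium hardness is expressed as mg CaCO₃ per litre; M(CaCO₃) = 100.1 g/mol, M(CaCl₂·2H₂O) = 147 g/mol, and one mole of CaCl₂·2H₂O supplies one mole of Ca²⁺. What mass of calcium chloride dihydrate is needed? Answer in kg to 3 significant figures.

(a) 71.8 ppm; (b) 402 kg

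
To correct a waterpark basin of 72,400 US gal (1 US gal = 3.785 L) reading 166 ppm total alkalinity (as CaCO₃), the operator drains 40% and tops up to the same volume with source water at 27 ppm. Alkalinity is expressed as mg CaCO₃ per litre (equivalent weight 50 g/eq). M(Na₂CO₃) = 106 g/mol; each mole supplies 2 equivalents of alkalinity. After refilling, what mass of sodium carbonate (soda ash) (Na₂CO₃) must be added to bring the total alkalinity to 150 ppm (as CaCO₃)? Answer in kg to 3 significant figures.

Volume: 72,400 US gal × 3.785 L/gal = 274,034 L.
After draining 40% and refilling: 166 × 0.60 + 27 × 0.40 = 110.4 ppm.
Deficit to target: 150 − 110.4 = 39.6 mg/L.
As CaCO₃: 39.6 mg/L × 274,034 L = 10,850 g; ÷ 50 g/eq ÷ 2 = 108.5 mol Na₂CO₃.
Mass: 108.5 × 106 = 11,500 g.

11.5 kg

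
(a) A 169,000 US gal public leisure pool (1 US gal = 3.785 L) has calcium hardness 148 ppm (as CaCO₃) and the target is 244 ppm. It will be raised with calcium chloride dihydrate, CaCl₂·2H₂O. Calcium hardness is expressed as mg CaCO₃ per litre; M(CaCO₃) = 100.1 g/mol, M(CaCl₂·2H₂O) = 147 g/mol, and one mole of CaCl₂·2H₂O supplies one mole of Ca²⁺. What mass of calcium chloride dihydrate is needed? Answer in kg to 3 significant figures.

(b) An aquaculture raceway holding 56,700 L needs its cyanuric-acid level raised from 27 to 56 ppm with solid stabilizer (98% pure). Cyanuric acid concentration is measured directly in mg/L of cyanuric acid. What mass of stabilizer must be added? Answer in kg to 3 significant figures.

(a) 90.2 kg; (b) 1.68 kg

(a) Volume: 169,000 US gal × 3.785 L/gal = 639,665 L.
(a) Hardness to add: (244 − 148) = 96 mg/L as CaCO₃ × 639,665 L = 61,410 g as CaCO₃.
(a) Moles of Ca²⁺ (1 mol Ca²⁺ ≡ 1 mol CaCO₃): 61,410 / 100.1 g/mol = 613.5 mol.
(a) Mass of CaCl₂·2H₂O: 613.5 × 147 = 90,180 g.

(b) CYA to add: (56 − 27) = 29 mg/L × 56,700 L = 1644 g cyanuric acid.
(b) At 98% purity: 1644 / 0.98 = 1678 g product.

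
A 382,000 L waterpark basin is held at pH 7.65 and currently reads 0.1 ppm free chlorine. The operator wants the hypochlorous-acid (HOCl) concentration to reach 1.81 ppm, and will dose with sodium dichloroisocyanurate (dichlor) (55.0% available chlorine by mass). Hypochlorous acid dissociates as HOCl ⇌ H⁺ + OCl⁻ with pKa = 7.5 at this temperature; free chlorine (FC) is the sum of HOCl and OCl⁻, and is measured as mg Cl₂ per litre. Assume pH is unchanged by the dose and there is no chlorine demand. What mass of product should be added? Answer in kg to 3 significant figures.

[OCl⁻]/[HOCl] = 10^(pH − pKa) = 10^(7.65 − 7.5) = 1.413; fraction as HOCl = 1/(1 + 1.413) = 0.4145.
Free chlorine required for 1.81 ppm HOCl: 1.81 / 0.4145 = 4.367 ppm.
FC to add: 4.367 − 0.1 = 4.267 mg/L as Cl₂.
Cl₂ equivalent: 4.267 mg/L × 382,000 L = 1630 g.
Product at 55.0% available Cl: 1630 / 0.55 = 2963 g.

2.96 kg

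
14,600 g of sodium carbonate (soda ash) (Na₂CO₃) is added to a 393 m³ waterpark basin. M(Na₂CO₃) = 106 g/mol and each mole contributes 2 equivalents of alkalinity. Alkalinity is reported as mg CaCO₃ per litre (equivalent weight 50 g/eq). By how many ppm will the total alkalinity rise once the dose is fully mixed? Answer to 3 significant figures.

35.0 ppm

Volume: 393 m³ = 393,000 L.
Moles of Na₂CO₃: 14,600 g ÷ 106 g/mol = 137.7 mol → 275.5 eq of alkalinity.
As CaCO₃: 275.5 eq × 50 g/eq = 13,770 g.
Rise: 13,770 g / 393,000 L × 1000 = 35.05 mg/L.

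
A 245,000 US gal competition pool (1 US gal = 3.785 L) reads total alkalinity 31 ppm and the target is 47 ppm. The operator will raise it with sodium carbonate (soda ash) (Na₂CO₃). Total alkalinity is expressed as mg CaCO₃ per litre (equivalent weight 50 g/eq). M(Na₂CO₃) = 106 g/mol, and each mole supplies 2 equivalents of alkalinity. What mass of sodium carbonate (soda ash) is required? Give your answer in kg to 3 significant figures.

15.7 kg

Volume: 245,000 US gal × 3.785 L/gal = 927,325 L.
Alkalinity to add: (47 − 31) = 16 mg/L as CaCO₃ × 927,325 L = 14,840 g as CaCO₃.
Equivalents: 14,840 g ÷ 50 g/eq = 296.7 eq.
Each mole of Na₂CO₃ supplies 2 eq, so 296.7 / 2 = 148.4 mol.
Mass: 148.4 mol × 106 g/mol = 15,730 g.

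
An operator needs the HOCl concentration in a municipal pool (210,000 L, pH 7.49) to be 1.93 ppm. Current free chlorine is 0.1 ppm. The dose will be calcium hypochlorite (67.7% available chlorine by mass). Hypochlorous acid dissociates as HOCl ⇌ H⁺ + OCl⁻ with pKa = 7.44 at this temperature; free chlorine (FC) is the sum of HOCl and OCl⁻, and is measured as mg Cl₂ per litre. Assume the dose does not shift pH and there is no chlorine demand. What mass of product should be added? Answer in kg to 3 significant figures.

[OCl⁻]/[HOCl] = 10^(pH − pKa) = 10^(7.49 − 7.44) = 1.122; fraction as HOCl = 1/(1 + 1.122) = 0.4712.
Free chlorine required for 1.93 ppm HOCl: 1.93 / 0.4712 = 4.095 ppm.
FC to add: 4.095 − 0.1 = 3.995 mg/L as Cl₂.
Cl₂ equivalent: 3.995 mg/L × 210,000 L = 839.1 g.
Product at 67.7% available Cl: 839.1 / 0.677 = 1239 g.

1.24 kg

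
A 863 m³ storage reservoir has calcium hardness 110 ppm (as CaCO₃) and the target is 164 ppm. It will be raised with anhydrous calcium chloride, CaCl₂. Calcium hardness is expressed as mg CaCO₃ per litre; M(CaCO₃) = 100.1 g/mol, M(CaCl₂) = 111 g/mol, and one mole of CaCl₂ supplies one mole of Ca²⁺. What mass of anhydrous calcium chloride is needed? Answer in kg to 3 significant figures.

Volume: 863 m³ = 863,000 L.
Hardness to add: (164 − 110) = 54 mg/L as CaCO₃ × 863,000 L = 46,600 g as CaCO₃.
Moles of Ca²⁺ (1 mol Ca²⁺ ≡ 1 mol CaCO₃): 46,600 / 100.1 g/mol = 465.6 mol.
Mass of CaCl₂: 465.6 × 111 = 51,680 g.

51.7 kg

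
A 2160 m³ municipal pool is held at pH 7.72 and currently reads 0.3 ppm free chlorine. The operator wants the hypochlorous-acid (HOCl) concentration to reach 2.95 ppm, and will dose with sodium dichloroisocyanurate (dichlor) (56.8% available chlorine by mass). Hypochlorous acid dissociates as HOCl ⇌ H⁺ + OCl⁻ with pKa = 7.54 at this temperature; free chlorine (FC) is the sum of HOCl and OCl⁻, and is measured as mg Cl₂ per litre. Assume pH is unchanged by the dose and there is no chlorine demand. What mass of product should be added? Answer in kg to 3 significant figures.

Volume: 2160 m³ = 2,160,000 L.
[OCl⁻]/[HOCl] = 10^(pH − pKa) = 10^(7.72 − 7.54) = 1.514; fraction as HOCl = 1/(1 + 1.514) = 0.3978.
Free chlorine required for 2.95 ppm HOCl: 2.95 / 0.3978 = 7.415 ppm.
FC to add: 7.415 − 0.3 = 7.115 mg/L as Cl₂.
Cl₂ equivalent: 7.115 mg/L × 2,160,000 L = 15,370 g.
Product at 56.8% available Cl: 15,370 / 0.568 = 27,060 g.

27.1 kg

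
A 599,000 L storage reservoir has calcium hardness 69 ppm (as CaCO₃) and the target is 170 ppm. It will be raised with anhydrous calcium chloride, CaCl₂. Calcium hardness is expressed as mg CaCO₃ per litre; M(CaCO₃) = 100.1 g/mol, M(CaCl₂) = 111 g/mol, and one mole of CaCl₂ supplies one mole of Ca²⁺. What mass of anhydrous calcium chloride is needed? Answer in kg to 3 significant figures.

Hardness to add: (170 − 69) = 101 mg/L as CaCO₃ × 599,000 L = 60,500 g as CaCO₃.
Moles of Ca²⁺ (1 mol Ca²⁺ ≡ 1 mol CaCO₃): 60,500 / 100.1 g/mol = 604.4 mol.
Mass of CaCl₂: 604.4 × 111 = 67,090 g.

67.1 kg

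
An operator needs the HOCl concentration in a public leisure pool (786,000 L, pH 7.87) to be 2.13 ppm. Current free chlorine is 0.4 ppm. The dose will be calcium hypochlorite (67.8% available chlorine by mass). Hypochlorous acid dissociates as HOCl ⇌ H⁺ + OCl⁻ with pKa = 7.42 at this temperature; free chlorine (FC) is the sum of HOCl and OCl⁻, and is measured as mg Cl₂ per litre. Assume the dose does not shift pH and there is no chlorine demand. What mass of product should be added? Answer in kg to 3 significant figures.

8.96 kg

[OCl⁻]/[HOCl] = 10^(pH − pKa) = 10^(7.87 − 7.42) = 2.818; fraction as HOCl = 1/(1 + 2.818) = 0.2619.
Free chlorine required for 2.13 ppm HOCl: 2.13 / 0.2619 = 8.133 ppm.
FC to add: 8.133 − 0.4 = 7.733 mg/L as Cl₂.
Cl₂ equivalent: 7.733 mg/L × 786,000 L = 6078 g.
Product at 67.8% available Cl: 6078 / 0.678 = 8965 g.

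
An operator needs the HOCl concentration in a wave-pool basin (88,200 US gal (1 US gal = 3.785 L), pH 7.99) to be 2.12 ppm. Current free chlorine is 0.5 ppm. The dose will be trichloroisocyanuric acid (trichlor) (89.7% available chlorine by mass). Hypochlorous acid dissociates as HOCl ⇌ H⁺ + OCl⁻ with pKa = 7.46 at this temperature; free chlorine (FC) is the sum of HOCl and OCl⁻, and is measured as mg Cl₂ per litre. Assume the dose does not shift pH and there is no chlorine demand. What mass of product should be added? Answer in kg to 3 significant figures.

Volume: 88,200 US gal × 3.785 L/gal = 333,837 L.
[OCl⁻]/[HOCl] = 10^(pH − pKa) = 10^(7.99 − 7.46) = 3.388; fraction as HOCl = 1/(1 + 3.388) = 0.2279.
Free chlorine required for 2.12 ppm HOCl: 2.12 / 0.2279 = 9.303 ppm.
FC to add: 9.303 − 0.5 = 8.803 mg/L as Cl₂.
Cl₂ equivalent: 8.803 mg/L × 333,837 L = 2939 g.
Product at 89.7% available Cl: 2939 / 0.897 = 3276 g.

3.28 kg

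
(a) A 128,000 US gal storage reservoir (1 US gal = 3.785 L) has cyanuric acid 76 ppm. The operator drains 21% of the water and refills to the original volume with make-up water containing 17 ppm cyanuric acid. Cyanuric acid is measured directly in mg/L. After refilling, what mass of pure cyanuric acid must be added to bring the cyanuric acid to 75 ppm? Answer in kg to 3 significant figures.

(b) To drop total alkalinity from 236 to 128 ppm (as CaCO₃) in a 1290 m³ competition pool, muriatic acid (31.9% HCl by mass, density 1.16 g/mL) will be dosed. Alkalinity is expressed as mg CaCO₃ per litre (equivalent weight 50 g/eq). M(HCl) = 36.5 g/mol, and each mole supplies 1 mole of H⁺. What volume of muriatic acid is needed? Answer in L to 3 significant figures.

(a) 5.52 kg; (b) 275 L

(a) Volume: 128,000 US gal × 3.785 L/gal = 484,480 L.
(a) After draining 21% and refilling: 76 × 0.79 + 17 × 0.21 = 63.61 ppm.
(a) Deficit to target: 75 − 63.61 = 11.39 mg/L.
(a) Mass: 11.39 mg/L × 484,480 L = 5518 g cyanuric acid.

(b) Volume: 1290 m³ = 1,290,000 L.
(b) Alkalinity to neutralize: (236 − 128) = 108 mg/L as CaCO₃ × 1,290,000 L = 139,300 g as CaCO₃.
(b) Equivalents of H⁺ required: 139,300 ÷ 50 g/eq = 2786 eq = 2786 mol HCl.
(b) Mass of HCl: 2786 × 36.5 = 101,700 g.
(b) Mass of 31.9% solution: 101,700 / 0.319 = 318,800 g.
(b) Volume: 318,800 g ÷ 1.16 g/mL = 274,800 mL.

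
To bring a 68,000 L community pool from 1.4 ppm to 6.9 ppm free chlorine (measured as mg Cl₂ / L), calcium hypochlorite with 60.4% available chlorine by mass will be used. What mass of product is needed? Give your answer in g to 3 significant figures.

619 g

Chlorine deficit: 6.9 − 1.4 = 5.5 ppm = 5.5 mg/L as Cl₂.
Cl₂ equivalent needed: 5.5 mg/L × 68,000 L = 374,000 mg = 374 g.
Product at 60.4% available chlorine: 374 / 0.604 = 619.2 g.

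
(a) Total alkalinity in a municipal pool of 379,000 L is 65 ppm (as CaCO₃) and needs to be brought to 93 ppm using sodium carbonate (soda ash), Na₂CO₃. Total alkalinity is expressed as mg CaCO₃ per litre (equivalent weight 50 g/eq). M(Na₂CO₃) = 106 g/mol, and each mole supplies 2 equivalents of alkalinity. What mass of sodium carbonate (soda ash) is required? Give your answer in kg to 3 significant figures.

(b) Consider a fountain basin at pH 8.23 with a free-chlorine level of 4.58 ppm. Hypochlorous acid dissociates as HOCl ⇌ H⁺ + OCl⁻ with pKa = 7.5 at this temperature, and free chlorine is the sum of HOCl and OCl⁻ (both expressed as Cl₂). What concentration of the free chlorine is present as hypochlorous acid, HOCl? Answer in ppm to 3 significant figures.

(a) Alkalinity to add: (93 − 65) = 28 mg/L as CaCO₃ × 379,000 L = 10,610 g as CaCO₃.
(a) Equivalents: 10,610 g ÷ 50 g/eq = 212.2 eq.
(a) Each mole of Na₂CO₃ supplies 2 eq, so 212.2 / 2 = 106.1 mol.
(a) Mass: 106.1 mol × 106 g/mol = 11,250 g.

(b) [OCl⁻]/[HOCl] = 10^(pH − pKa) = 10^(8.23 − 7.5) = 10^0.73 = 5.37.
(b) Fraction as HOCl = 1 / (1 + 5.37) = 0.157.
(b) HOCl = 0.157 × 4.58 ppm = 0.719 ppm.

(a) 11.2 kg; (b) 0.719 ppm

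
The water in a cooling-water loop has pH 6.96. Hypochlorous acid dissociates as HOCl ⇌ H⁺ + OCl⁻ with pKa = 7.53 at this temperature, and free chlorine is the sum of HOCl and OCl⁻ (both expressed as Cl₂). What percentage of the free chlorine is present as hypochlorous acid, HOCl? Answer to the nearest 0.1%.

78.8%

[OCl⁻]/[HOCl] = 10^(pH − pKa) = 10^(6.96 − 7.53) = 10^-0.57 = 0.2692.
Fraction as HOCl = 1 / (1 + 0.2692) = 0.7879.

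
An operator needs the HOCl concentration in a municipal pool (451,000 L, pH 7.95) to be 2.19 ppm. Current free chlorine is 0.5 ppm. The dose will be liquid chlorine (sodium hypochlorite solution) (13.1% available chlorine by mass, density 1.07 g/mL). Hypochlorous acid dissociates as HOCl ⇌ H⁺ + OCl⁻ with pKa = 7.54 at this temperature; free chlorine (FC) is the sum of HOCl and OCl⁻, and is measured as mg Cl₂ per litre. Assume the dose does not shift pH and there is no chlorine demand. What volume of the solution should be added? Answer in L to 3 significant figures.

23.5 L

[OCl⁻]/[HOCl] = 10^(pH − pKa) = 10^(7.95 − 7.54) = 2.57; fraction as HOCl = 1/(1 + 2.57) = 0.2801.
Free chlorine required for 2.19 ppm HOCl: 2.19 / 0.2801 = 7.819 ppm.
FC to add: 7.819 − 0.5 = 7.319 mg/L as Cl₂.
Cl₂ equivalent: 7.319 mg/L × 451,000 L = 3301 g.
Product at 13.1% available Cl: 3301 / 0.131 = 25,200 g.
Volume: 25,200 g ÷ 1.07 g/mL = 23,550 mL.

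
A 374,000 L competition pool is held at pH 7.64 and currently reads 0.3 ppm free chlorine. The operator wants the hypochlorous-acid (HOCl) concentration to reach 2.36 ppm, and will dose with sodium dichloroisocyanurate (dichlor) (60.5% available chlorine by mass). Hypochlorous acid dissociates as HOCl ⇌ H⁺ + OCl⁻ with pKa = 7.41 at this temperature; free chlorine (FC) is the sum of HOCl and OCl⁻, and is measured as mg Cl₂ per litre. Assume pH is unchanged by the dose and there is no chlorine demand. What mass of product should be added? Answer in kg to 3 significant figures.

3.75 kg

[OCl⁻]/[HOCl] = 10^(pH − pKa) = 10^(7.64 − 7.41) = 1.698; fraction as HOCl = 1/(1 + 1.698) = 0.3706.
Free chlorine required for 2.36 ppm HOCl: 2.36 / 0.3706 = 6.368 ppm.
FC to add: 6.368 − 0.3 = 6.068 mg/L as Cl₂.
Cl₂ equivalent: 6.068 mg/L × 374,000 L = 2269 g.
Product at 60.5% available Cl: 2269 / 0.605 = 3751 g.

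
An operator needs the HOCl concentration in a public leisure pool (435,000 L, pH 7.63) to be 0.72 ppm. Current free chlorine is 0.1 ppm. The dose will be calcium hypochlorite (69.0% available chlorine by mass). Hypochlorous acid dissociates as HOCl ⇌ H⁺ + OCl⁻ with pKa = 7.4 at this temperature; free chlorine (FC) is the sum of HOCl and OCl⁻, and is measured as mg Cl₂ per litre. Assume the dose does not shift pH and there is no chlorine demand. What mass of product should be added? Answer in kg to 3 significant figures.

1.16 kg

[OCl⁻]/[HOCl] = 10^(pH − pKa) = 10^(7.63 − 7.4) = 1.698; fraction as HOCl = 1/(1 + 1.698) = 0.3706.
Free chlorine required for 0.72 ppm HOCl: 0.72 / 0.3706 = 1.943 ppm.
FC to add: 1.943 − 0.1 = 1.843 mg/L as Cl₂.
Cl₂ equivalent: 1.843 mg/L × 435,000 L = 801.6 g.
Product at 69.0% available Cl: 801.6 / 0.69 = 1162 g.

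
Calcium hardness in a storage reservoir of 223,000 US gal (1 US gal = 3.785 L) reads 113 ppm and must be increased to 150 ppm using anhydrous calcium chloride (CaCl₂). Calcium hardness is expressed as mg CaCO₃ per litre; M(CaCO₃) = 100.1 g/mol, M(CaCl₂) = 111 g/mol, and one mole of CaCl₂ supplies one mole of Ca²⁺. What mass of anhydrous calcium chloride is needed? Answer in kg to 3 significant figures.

Volume: 223,000 US gal × 3.785 L/gal = 844,055 L.
Hardness to add: (150 − 113) = 37 mg/L as CaCO₃ × 844,055 L = 31,230 g as CaCO₃.
Moles of Ca²⁺ (1 mol Ca²⁺ ≡ 1 mol CaCO₃): 31,230 / 100.1 g/mol = 312 mol.
Mass of CaCl₂: 312 × 111 = 34,630 g.

34.6 kg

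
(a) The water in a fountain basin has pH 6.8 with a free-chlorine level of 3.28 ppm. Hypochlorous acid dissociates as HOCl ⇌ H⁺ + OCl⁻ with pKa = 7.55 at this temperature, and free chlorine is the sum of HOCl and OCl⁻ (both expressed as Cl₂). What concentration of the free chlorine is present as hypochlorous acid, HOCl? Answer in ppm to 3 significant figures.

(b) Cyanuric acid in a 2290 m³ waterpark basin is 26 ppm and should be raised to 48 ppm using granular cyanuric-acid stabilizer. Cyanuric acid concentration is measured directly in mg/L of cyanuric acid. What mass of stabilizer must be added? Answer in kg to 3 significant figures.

(a) 2.78 ppm; (b) 50.4 kg

(a) [OCl⁻]/[HOCl] = 10^(pH − pKa) = 10^(6.8 − 7.55) = 10^-0.75 = 0.1778.
(a) Fraction as HOCl = 1 / (1 + 0.1778) = 0.849.
(a) HOCl = 0.849 × 3.28 ppm = 2.785 ppm.

(b) Volume: 2290 m³ = 2,290,000 L.
(b) CYA to add: (48 − 26) = 22 mg/L × 2,290,000 L = 50,380 g cyanuric acid.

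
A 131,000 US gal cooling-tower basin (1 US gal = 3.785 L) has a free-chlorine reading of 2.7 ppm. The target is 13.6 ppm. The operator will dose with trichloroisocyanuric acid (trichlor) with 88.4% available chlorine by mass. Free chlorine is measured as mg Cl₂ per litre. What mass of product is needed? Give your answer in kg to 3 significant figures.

6.11 kg

Volume: 131,000 US gal × 3.785 L/gal = 495,835 L.
Chlorine deficit: 13.6 − 2.7 = 10.9 ppm = 10.9 mg/L as Cl₂.
Cl₂ equivalent needed: 10.9 mg/L × 495,835 L = 5,405,000 mg = 5405 g.
Product at 88.4% available chlorine: 5405 / 0.884 = 6114 g.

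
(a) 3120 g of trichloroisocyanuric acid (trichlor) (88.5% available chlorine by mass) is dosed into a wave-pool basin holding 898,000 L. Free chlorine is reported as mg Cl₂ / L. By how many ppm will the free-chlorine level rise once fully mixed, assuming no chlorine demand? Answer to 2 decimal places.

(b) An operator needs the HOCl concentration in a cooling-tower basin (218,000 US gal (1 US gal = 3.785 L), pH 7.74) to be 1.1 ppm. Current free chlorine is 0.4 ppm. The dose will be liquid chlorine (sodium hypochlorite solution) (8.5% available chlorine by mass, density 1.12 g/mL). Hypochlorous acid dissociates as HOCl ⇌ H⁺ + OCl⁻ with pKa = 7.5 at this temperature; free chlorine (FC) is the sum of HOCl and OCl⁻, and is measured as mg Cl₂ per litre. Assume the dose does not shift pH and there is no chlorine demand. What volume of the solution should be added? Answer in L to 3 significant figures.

(a) 3.07 ppm; (b) 22.6 L

(a) Available chlorine delivered: 3120 g × 0.885 = 2761 g as Cl₂.
(a) Concentration rise: 2761 g / 898,000 L = 3.075 mg/L = 3.07 ppm.

(b) Volume: 218,000 US gal × 3.785 L/gal = 825,130 L.
(b) [OCl⁻]/[HOCl] = 10^(pH − pKa) = 10^(7.74 − 7.5) = 1.738; fraction as HOCl = 1/(1 + 1.738) = 0.3653.
(b) Free chlorine required for 1.1 ppm HOCl: 1.1 / 0.3653 = 3.012 ppm.
(b) FC to add: 3.012 − 0.4 = 2.612 mg/L as Cl₂.
(b) Cl₂ equivalent: 2.612 mg/L × 825,130 L = 2155 g.
(b) Product at 8.5% available Cl: 2155 / 0.085 = 25,350 g.
(b) Volume: 25,350 g ÷ 1.12 g/mL = 22,640 mL.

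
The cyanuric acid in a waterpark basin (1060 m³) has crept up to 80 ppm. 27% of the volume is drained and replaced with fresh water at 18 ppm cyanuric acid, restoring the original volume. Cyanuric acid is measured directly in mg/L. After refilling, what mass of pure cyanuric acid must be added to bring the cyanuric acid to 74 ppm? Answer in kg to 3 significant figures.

Volume: 1060 m³ = 1,060,000 L.
After draining 27% and refilling: 80 × 0.73 + 18 × 0.27 = 63.26 ppm.
Deficit to target: 74 − 63.26 = 10.74 mg/L.
Mass: 10.74 mg/L × 1,060,000 L = 11,380 g cyanuric acid.

11.4 kg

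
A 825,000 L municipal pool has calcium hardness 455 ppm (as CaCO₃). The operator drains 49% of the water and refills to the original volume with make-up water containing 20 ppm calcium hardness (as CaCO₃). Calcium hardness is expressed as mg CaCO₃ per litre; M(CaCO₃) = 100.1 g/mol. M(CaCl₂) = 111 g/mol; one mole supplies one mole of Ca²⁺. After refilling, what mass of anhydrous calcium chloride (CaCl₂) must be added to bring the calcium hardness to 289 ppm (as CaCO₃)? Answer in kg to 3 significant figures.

43.1 kg

After draining 49% and refilling: 455 × 0.51 + 20 × 0.49 = 241.85 ppm.
Deficit to target: 289 − 241.85 = 47.15 mg/L.
As CaCO₃: 47.15 mg/L × 825,000 L = 38,900 g; ÷ 100.1 = 388.6 mol Ca²⁺.
Mass: 388.6 × 111 = 43,130 g.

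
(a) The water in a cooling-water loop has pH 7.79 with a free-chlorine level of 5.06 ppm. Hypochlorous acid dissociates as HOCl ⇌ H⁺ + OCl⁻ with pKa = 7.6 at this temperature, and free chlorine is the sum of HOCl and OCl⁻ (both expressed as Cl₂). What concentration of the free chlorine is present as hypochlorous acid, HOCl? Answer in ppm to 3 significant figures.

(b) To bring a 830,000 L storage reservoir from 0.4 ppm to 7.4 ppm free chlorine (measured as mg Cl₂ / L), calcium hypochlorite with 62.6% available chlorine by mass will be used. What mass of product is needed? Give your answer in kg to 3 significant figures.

(a) [OCl⁻]/[HOCl] = 10^(pH − pKa) = 10^(7.79 − 7.6) = 10^0.19 = 1.549.
(a) Fraction as HOCl = 1 / (1 + 1.549) = 0.3923.
(a) HOCl = 0.3923 × 5.06 ppm = 1.985 ppm.

(b) Chlorine deficit: 7.4 − 0.4 = 7 ppm = 7 mg/L as Cl₂.
(b) Cl₂ equivalent needed: 7 mg/L × 830,000 L = 5,810,000 mg = 5810 g.
(b) Product at 62.6% available chlorine: 5810 / 0.626 = 9281 g.

(a) 1.99 ppm; (b) 9.28 kg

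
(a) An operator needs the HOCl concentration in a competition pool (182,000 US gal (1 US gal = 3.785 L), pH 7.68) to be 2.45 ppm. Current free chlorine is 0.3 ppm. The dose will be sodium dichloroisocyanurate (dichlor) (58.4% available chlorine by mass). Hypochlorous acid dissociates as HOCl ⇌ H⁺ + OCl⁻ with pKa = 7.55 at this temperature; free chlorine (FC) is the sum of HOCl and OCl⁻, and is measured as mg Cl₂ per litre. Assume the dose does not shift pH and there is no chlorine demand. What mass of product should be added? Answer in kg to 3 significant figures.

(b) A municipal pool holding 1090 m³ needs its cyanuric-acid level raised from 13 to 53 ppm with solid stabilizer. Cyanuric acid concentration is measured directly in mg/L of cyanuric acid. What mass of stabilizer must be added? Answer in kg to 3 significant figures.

(a) 6.43 kg; (b) 43.6 kg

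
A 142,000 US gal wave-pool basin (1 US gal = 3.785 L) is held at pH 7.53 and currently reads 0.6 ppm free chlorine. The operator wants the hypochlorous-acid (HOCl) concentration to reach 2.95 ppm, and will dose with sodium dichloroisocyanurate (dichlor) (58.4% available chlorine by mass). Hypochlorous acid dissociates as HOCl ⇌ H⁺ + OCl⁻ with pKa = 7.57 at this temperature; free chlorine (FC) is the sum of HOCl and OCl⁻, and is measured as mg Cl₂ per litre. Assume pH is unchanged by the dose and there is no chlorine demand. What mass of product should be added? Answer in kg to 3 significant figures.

4.64 kg

Volume: 142,000 US gal × 3.785 L/gal = 537,470 L.
[OCl⁻]/[HOCl] = 10^(pH − pKa) = 10^(7.53 − 7.57) = 0.912; fraction as HOCl = 1/(1 + 0.912) = 0.523.
Free chlorine required for 2.95 ppm HOCl: 2.95 / 0.523 = 5.64 ppm.
FC to add: 5.64 − 0.6 = 5.04 mg/L as Cl₂.
Cl₂ equivalent: 5.04 mg/L × 537,470 L = 2709 g.
Product at 58.4% available Cl: 2709 / 0.584 = 4639 g.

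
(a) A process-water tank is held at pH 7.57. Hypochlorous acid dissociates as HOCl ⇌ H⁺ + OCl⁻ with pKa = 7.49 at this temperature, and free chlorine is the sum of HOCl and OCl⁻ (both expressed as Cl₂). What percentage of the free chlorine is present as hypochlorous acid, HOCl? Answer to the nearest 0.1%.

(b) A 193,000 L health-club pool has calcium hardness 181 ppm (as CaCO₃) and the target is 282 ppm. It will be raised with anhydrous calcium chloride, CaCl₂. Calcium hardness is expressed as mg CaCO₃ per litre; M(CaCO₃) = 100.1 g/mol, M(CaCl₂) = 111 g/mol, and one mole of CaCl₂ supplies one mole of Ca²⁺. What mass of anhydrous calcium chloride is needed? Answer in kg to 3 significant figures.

(a) 45.4%; (b) 21.6 kg

(a) [OCl⁻]/[HOCl] = 10^(pH − pKa) = 10^(7.57 − 7.49) = 10^0.08 = 1.202.
(a) Fraction as HOCl = 1 / (1 + 1.202) = 0.4541.

(b) Hardness to add: (282 − 181) = 101 mg/L as CaCO₃ × 193,000 L = 19,490 g as CaCO₃.
(b) Moles of Ca²⁺ (1 mol Ca²⁺ ≡ 1 mol CaCO₃): 19,490 / 100.1 g/mol = 194.7 mol.
(b) Mass of CaCl₂: 194.7 × 111 = 21,620 g.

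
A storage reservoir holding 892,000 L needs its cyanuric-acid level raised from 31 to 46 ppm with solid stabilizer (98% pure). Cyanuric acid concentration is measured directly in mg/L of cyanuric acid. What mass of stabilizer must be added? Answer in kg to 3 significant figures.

13.7 kg

CYA to add: (46 − 31) = 15 mg/L × 892,000 L = 13,380 g cyanuric acid.
At 98% purity: 13,380 / 0.98 = 13,650 g product.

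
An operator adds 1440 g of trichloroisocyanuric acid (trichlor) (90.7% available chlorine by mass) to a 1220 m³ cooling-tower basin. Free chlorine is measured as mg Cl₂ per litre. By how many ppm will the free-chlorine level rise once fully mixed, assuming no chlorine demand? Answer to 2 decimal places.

Volume: 1220 m³ = 1,220,000 L.
Available chlorine delivered: 1440 g × 0.907 = 1306 g as Cl₂.
Concentration rise: 1306 g / 1,220,000 L = 1.071 mg/L = 1.07 ppm.

1.07 ppm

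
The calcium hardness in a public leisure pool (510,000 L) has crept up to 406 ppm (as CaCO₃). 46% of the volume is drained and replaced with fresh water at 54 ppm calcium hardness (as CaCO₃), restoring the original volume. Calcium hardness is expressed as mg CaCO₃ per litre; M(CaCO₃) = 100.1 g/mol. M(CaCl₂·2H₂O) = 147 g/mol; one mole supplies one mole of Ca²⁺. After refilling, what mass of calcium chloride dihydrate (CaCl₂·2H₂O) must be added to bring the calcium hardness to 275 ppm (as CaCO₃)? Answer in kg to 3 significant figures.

After draining 46% and refilling: 406 × 0.54 + 54 × 0.46 = 244.08 ppm.
Deficit to target: 275 − 244.08 = 30.92 mg/L.
As CaCO₃: 30.92 mg/L × 510,000 L = 15,770 g; ÷ 100.1 = 157.5 mol Ca²⁺.
Mass: 157.5 × 147 = 23,160 g.

23.2 kg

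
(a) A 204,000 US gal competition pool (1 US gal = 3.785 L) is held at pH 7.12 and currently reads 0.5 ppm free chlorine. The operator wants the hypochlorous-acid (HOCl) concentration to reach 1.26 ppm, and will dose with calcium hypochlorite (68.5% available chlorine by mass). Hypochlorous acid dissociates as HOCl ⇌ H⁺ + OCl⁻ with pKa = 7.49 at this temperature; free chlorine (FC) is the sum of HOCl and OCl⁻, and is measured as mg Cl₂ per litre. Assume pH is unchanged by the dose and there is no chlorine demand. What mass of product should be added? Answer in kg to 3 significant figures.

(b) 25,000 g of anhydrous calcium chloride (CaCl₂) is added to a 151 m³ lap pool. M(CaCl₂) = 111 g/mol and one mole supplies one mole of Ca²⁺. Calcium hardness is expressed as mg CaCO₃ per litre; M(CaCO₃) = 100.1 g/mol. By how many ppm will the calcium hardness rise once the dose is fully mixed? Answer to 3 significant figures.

(a) Volume: 204,000 US gal × 3.785 L/gal = 772,140 L.
(a) [OCl⁻]/[HOCl] = 10^(pH − pKa) = 10^(7.12 − 7.49) = 0.4266; fraction as HOCl = 1/(1 + 0.4266) = 0.701.
(a) Free chlorine required for 1.26 ppm HOCl: 1.26 / 0.701 = 1.797 ppm.
(a) FC to add: 1.797 − 0.5 = 1.297 mg/L as Cl₂.
(a) Cl₂ equivalent: 1.297 mg/L × 772,140 L = 1002 g.
(a) Product at 68.5% available Cl: 1002 / 0.685 = 1463 g.

(b) Volume: 151 m³ = 151,000 L.
(b) Moles of Ca²⁺: 25,000 g ÷ 111 g/mol = 225.2 mol.
(b) As CaCO₃: 225.2 mol × 100.1 g/mol = 22,550 g.
(b) Rise: 22,550 g / 151,000 L × 1000 = 149.3 mg/L.

(a) 1.46 kg; (b) 149 ppm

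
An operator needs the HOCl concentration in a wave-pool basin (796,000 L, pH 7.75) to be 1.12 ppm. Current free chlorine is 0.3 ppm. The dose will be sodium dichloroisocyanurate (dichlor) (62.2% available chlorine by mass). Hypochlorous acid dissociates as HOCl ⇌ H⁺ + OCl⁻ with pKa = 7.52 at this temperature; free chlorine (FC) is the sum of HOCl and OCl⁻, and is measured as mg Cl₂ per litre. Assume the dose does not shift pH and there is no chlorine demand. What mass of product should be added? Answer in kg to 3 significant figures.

[OCl⁻]/[HOCl] = 10^(pH − pKa) = 10^(7.75 − 7.52) = 1.698; fraction as HOCl = 1/(1 + 1.698) = 0.3706.
Free chlorine required for 1.12 ppm HOCl: 1.12 / 0.3706 = 3.022 ppm.
FC to add: 3.022 − 0.3 = 2.722 mg/L as Cl₂.
Cl₂ equivalent: 2.722 mg/L × 796,000 L = 2167 g.
Product at 62.2% available Cl: 2167 / 0.622 = 3484 g.

3.48 kg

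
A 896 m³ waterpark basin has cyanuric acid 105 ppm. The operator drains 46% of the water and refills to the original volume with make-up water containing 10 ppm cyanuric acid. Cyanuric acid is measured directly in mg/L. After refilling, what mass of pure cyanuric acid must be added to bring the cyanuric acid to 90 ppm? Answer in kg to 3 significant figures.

25.7 kg

Volume: 896 m³ = 896,000 L.
After draining 46% and refilling: 105 × 0.54 + 10 × 0.46 = 61.3 ppm.
Deficit to target: 90 − 61.3 = 28.7 mg/L.
Mass: 28.7 mg/L × 896,000 L = 25,720 g cyanuric acid.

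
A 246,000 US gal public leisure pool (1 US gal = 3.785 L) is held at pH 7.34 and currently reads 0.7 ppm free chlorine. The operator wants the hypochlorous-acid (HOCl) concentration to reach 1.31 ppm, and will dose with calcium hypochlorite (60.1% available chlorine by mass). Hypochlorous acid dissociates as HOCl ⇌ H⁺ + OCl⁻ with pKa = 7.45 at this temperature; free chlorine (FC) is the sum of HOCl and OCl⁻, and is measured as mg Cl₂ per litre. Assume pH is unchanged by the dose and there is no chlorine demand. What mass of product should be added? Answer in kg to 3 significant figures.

2.52 kg

Volume: 246,000 US gal × 3.785 L/gal = 931,110 L.
[OCl⁻]/[HOCl] = 10^(pH − pKa) = 10^(7.34 − 7.45) = 0.7762; fraction as HOCl = 1/(1 + 0.7762) = 0.563.
Free chlorine required for 1.31 ppm HOCl: 1.31 / 0.563 = 2.327 ppm.
FC to add: 2.327 − 0.7 = 1.627 mg/L as Cl₂.
Cl₂ equivalent: 1.627 mg/L × 931,110 L = 1515 g.
Product at 60.1% available Cl: 1515 / 0.601 = 2520 g.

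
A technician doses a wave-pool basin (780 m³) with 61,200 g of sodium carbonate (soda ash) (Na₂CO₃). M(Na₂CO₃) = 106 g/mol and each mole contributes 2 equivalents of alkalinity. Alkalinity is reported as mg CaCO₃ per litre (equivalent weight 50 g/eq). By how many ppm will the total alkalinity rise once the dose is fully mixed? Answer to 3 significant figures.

74.0 ppm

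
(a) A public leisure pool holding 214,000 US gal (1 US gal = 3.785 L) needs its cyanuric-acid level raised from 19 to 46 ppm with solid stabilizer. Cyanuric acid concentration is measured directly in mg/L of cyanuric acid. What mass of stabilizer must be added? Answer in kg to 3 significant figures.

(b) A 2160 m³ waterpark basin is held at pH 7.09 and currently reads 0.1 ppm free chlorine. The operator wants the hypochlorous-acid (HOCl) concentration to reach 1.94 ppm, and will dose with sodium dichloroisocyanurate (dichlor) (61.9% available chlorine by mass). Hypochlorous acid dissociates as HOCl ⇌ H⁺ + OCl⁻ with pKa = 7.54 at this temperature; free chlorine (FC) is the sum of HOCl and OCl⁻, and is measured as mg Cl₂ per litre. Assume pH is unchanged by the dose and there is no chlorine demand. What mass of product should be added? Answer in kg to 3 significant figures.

(a) 21.9 kg; (b) 8.82 kg

(a) Volume: 214,000 US gal × 3.785 L/gal = 809,990 L.
(a) CYA to add: (46 − 19) = 27 mg/L × 809,990 L = 21,870 g cyanuric acid.

(b) Volume: 2160 m³ = 2,160,000 L.
(b) [OCl⁻]/[HOCl] = 10^(pH − pKa) = 10^(7.09 − 7.54) = 0.3548; fraction as HOCl = 1/(1 + 0.3548) = 0.7381.
(b) Free chlorine required for 1.94 ppm HOCl: 1.94 / 0.7381 = 2.628 ppm.
(b) FC to add: 2.628 − 0.1 = 2.528 mg/L as Cl₂.
(b) Cl₂ equivalent: 2.528 mg/L × 2,160,000 L = 5461 g.
(b) Product at 61.9% available Cl: 5461 / 0.619 = 8823 g.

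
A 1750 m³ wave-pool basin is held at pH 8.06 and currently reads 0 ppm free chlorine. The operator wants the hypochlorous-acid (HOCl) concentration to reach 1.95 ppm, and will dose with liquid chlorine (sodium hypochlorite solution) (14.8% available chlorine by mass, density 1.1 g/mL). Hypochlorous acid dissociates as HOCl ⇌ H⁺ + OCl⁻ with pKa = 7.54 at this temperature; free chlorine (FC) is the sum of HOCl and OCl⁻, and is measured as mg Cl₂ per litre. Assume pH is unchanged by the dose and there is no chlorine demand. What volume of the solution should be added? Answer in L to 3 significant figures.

90.4 L

Volume: 1750 m³ = 1,750,000 L.
[OCl⁻]/[HOCl] = 10^(pH − pKa) = 10^(8.06 − 7.54) = 3.311; fraction as HOCl = 1/(1 + 3.311) = 0.2319.
Free chlorine required for 1.95 ppm HOCl: 1.95 / 0.2319 = 8.407 ppm.
FC to add: 8.407 − 0 = 8.407 mg/L as Cl₂.
Cl₂ equivalent: 8.407 mg/L × 1,750,000 L = 14,710 g.
Product at 14.8% available Cl: 14,710 / 0.148 = 99,410 g.
Volume: 99,410 g ÷ 1.1 g/mL = 90,370 mL.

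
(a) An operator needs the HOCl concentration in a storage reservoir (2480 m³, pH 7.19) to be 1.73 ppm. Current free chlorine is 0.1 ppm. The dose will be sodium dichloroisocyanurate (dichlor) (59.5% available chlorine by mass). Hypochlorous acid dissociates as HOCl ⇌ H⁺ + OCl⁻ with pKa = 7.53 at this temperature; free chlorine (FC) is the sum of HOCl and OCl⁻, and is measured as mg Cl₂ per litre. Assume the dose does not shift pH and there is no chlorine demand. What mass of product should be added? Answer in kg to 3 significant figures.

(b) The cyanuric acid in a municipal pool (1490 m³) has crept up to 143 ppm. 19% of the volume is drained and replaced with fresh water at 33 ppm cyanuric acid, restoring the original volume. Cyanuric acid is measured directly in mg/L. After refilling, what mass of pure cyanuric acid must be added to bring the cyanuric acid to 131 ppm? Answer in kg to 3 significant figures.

(a) Volume: 2480 m³ = 2,480,000 L.
(a) [OCl⁻]/[HOCl] = 10^(pH − pKa) = 10^(7.19 − 7.53) = 0.4571; fraction as HOCl = 1/(1 + 0.4571) = 0.6863.
(a) Free chlorine required for 1.73 ppm HOCl: 1.73 / 0.6863 = 2.521 ppm.
(a) FC to add: 2.521 − 0.1 = 2.421 mg/L as Cl₂.
(a) Cl₂ equivalent: 2.421 mg/L × 2,480,000 L = 6003 g.
(a) Product at 59.5% available Cl: 6003 / 0.595 = 10,090 g.

(b) Volume: 1490 m³ = 1,490,000 L.
(b) After draining 19% and refilling: 143 × 0.81 + 33 × 0.19 = 122.1 ppm.
(b) Deficit to target: 131 − 122.1 = 8.9 mg/L.
(b) Mass: 8.9 mg/L × 1,490,000 L = 13,260 g cyanuric acid.

(a) 10.1 kg; (b) 13.3 kg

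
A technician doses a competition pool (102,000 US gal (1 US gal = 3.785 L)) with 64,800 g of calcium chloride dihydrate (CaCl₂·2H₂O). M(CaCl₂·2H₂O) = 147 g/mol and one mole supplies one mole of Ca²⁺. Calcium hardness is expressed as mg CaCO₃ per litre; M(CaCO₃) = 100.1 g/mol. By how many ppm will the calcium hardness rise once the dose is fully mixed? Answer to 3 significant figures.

Volume: 102,000 US gal × 3.785 L/gal = 386,070 L.
Moles of Ca²⁺: 64,800 g ÷ 147 g/mol = 440.8 mol.
As CaCO₃: 440.8 mol × 100.1 g/mol = 44,130 g.
Rise: 44,130 g / 386,070 L × 1000 = 114.3 mg/L.

114 ppm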